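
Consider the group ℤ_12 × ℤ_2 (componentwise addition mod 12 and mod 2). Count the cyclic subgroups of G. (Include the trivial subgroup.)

Group the elements of G by the cyclic subgroup they generate; each cyclic subgroup of order d accounts for φ(d) elements.
Cyclic subgroups by order — order 1: 1; order 2: 3; order 3: 1; order 4: 2; order 6: 3; order 12: 2.
Total: 12.

12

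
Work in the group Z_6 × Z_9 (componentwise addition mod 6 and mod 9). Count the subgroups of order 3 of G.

4

|G| = 54 and 3 | 54, so subgroups of order 3 are possible by Lagrange.
The subgroups of order 3 are: {(0,0), (0,3), (0,6)}; {(0,0), (2,0), (4,0)}; {(0,0), (2,3), (4,6)}; {(0,0), (2,6), (4,3)}.
So G has 4 subgroups of order 3.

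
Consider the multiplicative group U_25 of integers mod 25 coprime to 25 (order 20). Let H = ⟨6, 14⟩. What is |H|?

10

|⟨6⟩| = 5 and |⟨14⟩| = 10, so |H| is a multiple of lcm(5, 10) = 10 and divides |G| = 20.
Closing under the operation: H = {1, 4, 6, 9, 11, 14, 16, 19, 21, 24}, so |H| = 10.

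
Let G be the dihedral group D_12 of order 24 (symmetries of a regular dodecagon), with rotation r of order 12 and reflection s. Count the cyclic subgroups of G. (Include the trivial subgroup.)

A cyclic subgroup of order d is generated by each of its φ(d) elements of order d, so the cyclic subgroups of order d number (#elements of order d)/φ(d).
Cyclic subgroups by order — order 1: 1; order 2: 13; order 3: 1; order 4: 1; order 6: 1; order 12: 1.
Total: 18.

18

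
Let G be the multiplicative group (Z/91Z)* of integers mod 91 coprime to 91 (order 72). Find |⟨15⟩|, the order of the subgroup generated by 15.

12

Compute successive powers of 15 mod 91: 15, 43, 8, 29, 71, 64, 50, 22, …; 15^12 ≡ 1 (mod 91).
So |⟨15⟩| = 12.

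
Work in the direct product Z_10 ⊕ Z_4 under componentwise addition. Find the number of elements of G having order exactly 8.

An element (a,b) has order lcm(ord(a), ord(b)); count pairs with lcm equal to 8.
Enumerating gives 0 such elements.

0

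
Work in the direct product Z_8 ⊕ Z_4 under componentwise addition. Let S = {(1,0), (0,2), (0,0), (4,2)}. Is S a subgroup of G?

(1,0) ∈ S but its inverse (7,0) ∉ S, so S is not a subgroup.

No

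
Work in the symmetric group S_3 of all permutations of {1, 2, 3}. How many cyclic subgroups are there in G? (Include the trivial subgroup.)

5

Each element a generates a cyclic subgroup ⟨a⟩; distinct elements may generate the same one (a cyclic group of order d has φ(d) generators).
Cyclic subgroups by order — order 1: 1; order 2: 3; order 3: 1.
Total: 5.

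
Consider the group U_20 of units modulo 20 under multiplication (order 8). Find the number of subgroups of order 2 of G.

|G| = 8 and 2 | 8, so subgroups of order 2 are possible by Lagrange.
The subgroups of order 2 are: {1, 11}; {1, 19}; {1, 9}.
So G has 3 subgroups of order 2.

3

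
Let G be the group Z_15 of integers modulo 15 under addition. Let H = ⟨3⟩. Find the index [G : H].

|⟨3⟩| = 5 and |G| = 15.
By Lagrange, [G : H] = |G|/|H| = 15/5 = 3.

3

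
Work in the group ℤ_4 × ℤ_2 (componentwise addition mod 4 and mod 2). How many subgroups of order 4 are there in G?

3

|G| = 8 and 4 | 8, so subgroups of order 4 are possible by Lagrange.
The subgroups of order 4 are: {(0,0), (0,1), (2,0), (2,1)}; {(0,0), (1,0), (2,0), (3,0)}; {(0,0), (1,1), (2,0), (3,1)}.
So G has 3 subgroups of order 4.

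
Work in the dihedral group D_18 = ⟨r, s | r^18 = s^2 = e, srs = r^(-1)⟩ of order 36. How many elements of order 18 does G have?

6

The elements of order 18 are: r, r^5, r^7, r^11, r^13, r^17.
That's 6.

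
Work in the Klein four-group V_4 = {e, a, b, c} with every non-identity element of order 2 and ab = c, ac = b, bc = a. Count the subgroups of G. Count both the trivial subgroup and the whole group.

5

|G| = 4, so by Lagrange every subgroup order divides 4. Divisors: 1, 2, 4.
Subgroups by order — order 1: 1; order 2: 3; order 4: 1.
Total: 1 + 3 + 1 = 5.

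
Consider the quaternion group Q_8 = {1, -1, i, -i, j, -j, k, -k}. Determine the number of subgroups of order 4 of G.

|G| = 8 and 4 | 8, so subgroups of order 4 are possible by Lagrange.
The subgroups of order 4 are: {1, -1, i, -i}; {1, -1, j, -j}; {1, -1, k, -k}.
So G has 3 subgroups of order 4.

3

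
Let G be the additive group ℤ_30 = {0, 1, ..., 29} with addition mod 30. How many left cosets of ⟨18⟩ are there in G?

6

|⟨18⟩| = 5 and |G| = 30.
By Lagrange, [G : H] = |G|/|H| = 30/5 = 6.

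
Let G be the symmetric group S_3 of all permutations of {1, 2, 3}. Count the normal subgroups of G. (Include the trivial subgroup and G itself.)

3

G has 6 subgroups. Checking conjugation-invariance by order — order 1: 1/1 normal; order 2: 0/3 normal; order 3: 1/1 normal; order 6: 1/1 normal.
Total normal subgroups: 3.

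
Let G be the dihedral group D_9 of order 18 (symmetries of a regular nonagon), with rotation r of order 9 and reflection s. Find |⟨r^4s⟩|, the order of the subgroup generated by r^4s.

Computing powers of r^4s: the smallest k with (r^4s)^k = e is k = 2.

2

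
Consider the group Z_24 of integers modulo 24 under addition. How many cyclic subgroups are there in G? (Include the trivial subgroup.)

Group the elements of G by the cyclic subgroup they generate; each cyclic subgroup of order d accounts for φ(d) elements.
Cyclic subgroups by order — order 1: 1; order 2: 1; order 3: 1; order 4: 1; order 6: 1; order 8: 1; order 12: 1; order 24: 1.
Total: 8.

8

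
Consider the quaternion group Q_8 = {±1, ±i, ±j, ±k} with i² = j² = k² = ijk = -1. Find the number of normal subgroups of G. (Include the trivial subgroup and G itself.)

6

G has 6 subgroups. Checking conjugation-invariance by order — order 1: 1/1 normal; order 2: 1/1 normal; order 4: 3/3 normal; order 8: 1/1 normal.
Total normal subgroups: 6.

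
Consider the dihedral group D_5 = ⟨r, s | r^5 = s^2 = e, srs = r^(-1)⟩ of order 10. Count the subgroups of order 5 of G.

1

|G| = 10 and 5 | 10, so subgroups of order 5 are possible by Lagrange.
The subgroups of order 5 are: {e, r, r^2, r^3, r^4}.
So G has 1 subgroup of order 5.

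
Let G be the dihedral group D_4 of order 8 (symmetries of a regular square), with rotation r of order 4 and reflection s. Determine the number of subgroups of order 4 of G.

|G| = 8 and 4 | 8, so subgroups of order 4 are possible by Lagrange.
The subgroups of order 4 are: {e, r, r^2, r^3}; {e, r^2, s, r^2s}; {e, r^2, rs, r^3s}.
So G has 3 subgroups of order 4.

3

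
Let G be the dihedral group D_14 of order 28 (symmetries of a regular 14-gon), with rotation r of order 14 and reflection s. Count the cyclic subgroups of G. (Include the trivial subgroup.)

A cyclic subgroup of order d is generated by each of its φ(d) elements of order d, so the cyclic subgroups of order d number (#elements of order d)/φ(d).
Cyclic subgroups by order — order 1: 1; order 2: 15; order 7: 1; order 14: 1.
Total: 18.

18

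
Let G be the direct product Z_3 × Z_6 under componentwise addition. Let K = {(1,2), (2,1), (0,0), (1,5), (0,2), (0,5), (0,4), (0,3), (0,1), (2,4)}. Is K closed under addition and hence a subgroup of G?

|K| = 10 does not divide |G| = 18, so by Lagrange K is not a subgroup.

No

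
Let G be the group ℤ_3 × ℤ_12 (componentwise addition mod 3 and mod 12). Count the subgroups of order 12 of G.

4

|G| = 36 and 12 | 36, so subgroups of order 12 are possible by Lagrange.
The subgroups of order 12 are: {(0,0), (0,1), (0,2), (0,3), (0,4), (0,5), (0,6), (0,7), (0,8), (0,9), (0,10), (0,11)}; {(0,0), (0,3), (0,6), (0,9), (1,0), (1,3), (1,6), (1,9), (2,0), (2,3), (2,6), (2,9)}; {(0,0), (0,3), (0,6), (0,9), (1,1), (1,4), (1,7), (1,10), (2,2), (2,5), (2,8), (2,11)}; {(0,0), (0,3), (0,6), (0,9), (1,2), (1,5), (1,8), (1,11), (2,1), (2,4), (2,7), (2,10)}.
So G has 4 subgroups of order 12.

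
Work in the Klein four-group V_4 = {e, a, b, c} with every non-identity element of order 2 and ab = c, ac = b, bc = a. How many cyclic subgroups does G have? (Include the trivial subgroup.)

4

A cyclic subgroup of order d is generated by each of its φ(d) elements of order d, so the cyclic subgroups of order d number (#elements of order d)/φ(d).
Cyclic subgroups by order — order 1: 1; order 2: 3.
Total: 4.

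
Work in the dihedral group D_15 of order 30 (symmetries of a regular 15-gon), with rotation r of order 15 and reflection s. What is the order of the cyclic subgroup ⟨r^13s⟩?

Computing powers of r^13s: the smallest k with (r^13s)^k = e is k = 2.

2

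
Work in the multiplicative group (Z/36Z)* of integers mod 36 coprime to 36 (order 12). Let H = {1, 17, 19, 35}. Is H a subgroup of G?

Yes

|H| = 4 divides |G| = 12, consistent with Lagrange.
H contains the identity, every element's inverse is in H, and H is closed under ·: it is a subgroup.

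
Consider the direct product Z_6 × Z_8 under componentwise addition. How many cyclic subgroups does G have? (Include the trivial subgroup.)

Each element a generates a cyclic subgroup ⟨a⟩; distinct elements may generate the same one (a cyclic group of order d has φ(d) generators).
Cyclic subgroups by order — order 1: 1; order 2: 3; order 3: 1; order 4: 2; order 6: 3; order 8: 2; order 12: 2; order 24: 2.
Total: 16.

16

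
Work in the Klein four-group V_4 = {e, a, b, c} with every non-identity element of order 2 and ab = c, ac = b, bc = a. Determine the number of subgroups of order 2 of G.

|G| = 4 and 2 | 4, so subgroups of order 2 are possible by Lagrange.
The subgroups of order 2 are: {e, a}; {e, b}; {e, c}.
So G has 3 subgroups of order 2.

3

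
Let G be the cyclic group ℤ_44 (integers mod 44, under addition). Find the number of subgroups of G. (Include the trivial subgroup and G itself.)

A cyclic group of order 44 has exactly one subgroup for each divisor of 44.
Divisors of 44: 1, 2, 4, 11, 22, 44.
So ℤ_44 has 6 subgroups.

6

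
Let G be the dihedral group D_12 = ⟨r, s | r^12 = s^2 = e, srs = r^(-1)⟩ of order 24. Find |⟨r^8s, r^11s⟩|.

8

|⟨r^8s⟩| = 2 and |⟨r^11s⟩| = 2, so |H| is a multiple of lcm(2, 2) = 2 and divides |G| = 24.
Closing under the operation: H = {e, r^3, r^6, r^9, r^2s, r^5s, r^8s, r^11s}, so |H| = 8.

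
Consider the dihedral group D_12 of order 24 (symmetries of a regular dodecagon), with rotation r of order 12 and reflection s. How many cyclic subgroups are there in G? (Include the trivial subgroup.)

A cyclic subgroup of order d is generated by each of its φ(d) elements of order d, so the cyclic subgroups of order d number (#elements of order d)/φ(d).
Cyclic subgroups by order — order 1: 1; order 2: 13; order 3: 1; order 4: 1; order 6: 1; order 12: 1.
Total: 18.

18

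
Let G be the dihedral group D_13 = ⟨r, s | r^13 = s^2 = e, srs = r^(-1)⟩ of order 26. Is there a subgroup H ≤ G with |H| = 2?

2 | 26. A subgroup of order 2 is {e, r^10s}.

Yes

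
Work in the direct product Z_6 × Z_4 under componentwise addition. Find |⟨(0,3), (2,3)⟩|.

|⟨(0,3)⟩| = 4 and |⟨(2,3)⟩| = 12, so |H| is a multiple of lcm(4, 12) = 12 and divides |G| = 24.
Closing under the operation: H = {(0,0), (0,1), (0,2), (0,3), (2,0), (2,1), (2,2), (2,3), (4,0), (4,1), (4,2), (4,3)}, so |H| = 12.

12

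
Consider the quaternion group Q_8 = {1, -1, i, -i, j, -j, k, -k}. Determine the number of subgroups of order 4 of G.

|G| = 8 and 4 | 8, so subgroups of order 4 are possible by Lagrange.
The subgroups of order 4 are: {1, -1, i, -i}; {1, -1, j, -j}; {1, -1, k, -k}.
So G has 3 subgroups of order 4.

3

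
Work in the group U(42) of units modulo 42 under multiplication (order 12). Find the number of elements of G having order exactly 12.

0

No element of G has order 12 (even though 12 | 12).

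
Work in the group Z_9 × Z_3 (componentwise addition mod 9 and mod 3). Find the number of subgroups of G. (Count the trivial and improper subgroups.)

10

|G| = 27, so by Lagrange every subgroup order divides 27. Divisors: 1, 3, 9, 27.
Subgroups by order — order 1: 1; order 3: 4; order 9: 4; order 27: 1.
Total: 1 + 4 + 4 + 1 = 10.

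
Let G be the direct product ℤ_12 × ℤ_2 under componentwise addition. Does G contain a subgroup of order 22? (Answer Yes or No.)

22 does not divide |G| = 24, so by Lagrange no subgroup of order 22 exists.

No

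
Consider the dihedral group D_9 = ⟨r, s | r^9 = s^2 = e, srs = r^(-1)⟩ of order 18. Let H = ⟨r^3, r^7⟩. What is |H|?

9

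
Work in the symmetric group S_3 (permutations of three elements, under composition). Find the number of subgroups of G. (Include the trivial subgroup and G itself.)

6

|G| = 6, so by Lagrange every subgroup order divides 6. Divisors: 1, 2, 3, 6.
Subgroups by order — order 1: 1; order 2: 3; order 3: 1; order 6: 1.
Total: 1 + 3 + 1 + 1 = 6.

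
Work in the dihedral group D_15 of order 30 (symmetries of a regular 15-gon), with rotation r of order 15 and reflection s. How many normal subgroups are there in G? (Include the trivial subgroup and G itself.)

G has 28 subgroups. Checking conjugation-invariance by order — order 1: 1/1 normal; order 2: 0/15 normal; order 3: 1/1 normal; order 5: 1/1 normal; order 6: 0/5 normal; order 10: 0/3 normal; order 15: 1/1 normal; order 30: 1/1 normal.
Total normal subgroups: 5.

5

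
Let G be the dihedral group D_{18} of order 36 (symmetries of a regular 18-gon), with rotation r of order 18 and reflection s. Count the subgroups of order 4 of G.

|G| = 36 and 4 | 36, so subgroups of order 4 are possible by Lagrange.
The subgroups of order 4 are: {e, r^9, rs, r^10s}; {e, r^9, r^2s, r^11s}; {e, r^9, r^3s, r^12s}; {e, r^9, r^4s, r^13s}; … (9 in all).
So G has 9 subgroups of order 4.

9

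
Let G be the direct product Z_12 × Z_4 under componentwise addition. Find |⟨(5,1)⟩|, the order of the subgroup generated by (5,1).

12

The order of (5,1) in Z_12 × Z_4 is lcm(ord(5) in Z_12, ord(1) in Z_4).
ord(5) = 12 and ord(1) = 4, so |⟨(5,1)⟩| = lcm(12, 4) = 12.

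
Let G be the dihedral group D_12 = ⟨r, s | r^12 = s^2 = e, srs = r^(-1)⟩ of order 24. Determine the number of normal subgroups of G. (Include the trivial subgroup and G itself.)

G has 34 subgroups. Checking conjugation-invariance by order — order 1: 1/1 normal; order 2: 1/13 normal; order 3: 1/1 normal; order 4: 1/7 normal; order 6: 1/5 normal; order 8: 0/3 normal; order 12: 3/3 normal; order 24: 1/1 normal.
Total normal subgroups: 9.

9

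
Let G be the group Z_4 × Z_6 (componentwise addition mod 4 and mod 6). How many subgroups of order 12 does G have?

3

|G| = 24 and 12 | 24, so subgroups of order 12 are possible by Lagrange.
The subgroups of order 12 are: {(0,0), (0,1), (0,2), (0,3), (0,4), (0,5), (2,0), (2,1), (2,2), (2,3), (2,4), (2,5)}; {(0,0), (0,2), (0,4), (1,0), (1,2), (1,4), (2,0), (2,2), (2,4), (3,0), (3,2), (3,4)}; {(0,0), (0,2), (0,4), (1,1), (1,3), (1,5), (2,0), (2,2), (2,4), (3,1), (3,3), (3,5)}.
So G has 3 subgroups of order 12.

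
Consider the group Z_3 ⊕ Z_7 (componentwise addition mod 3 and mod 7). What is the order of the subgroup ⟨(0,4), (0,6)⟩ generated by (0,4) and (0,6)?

7

|⟨(0,4)⟩| = 7 and |⟨(0,6)⟩| = 7, so |H| is a multiple of lcm(7, 7) = 7 and divides |G| = 21.
Closing under the operation: H = {(0,0), (0,1), (0,2), (0,3), (0,4), (0,5), (0,6)}, so |H| = 7.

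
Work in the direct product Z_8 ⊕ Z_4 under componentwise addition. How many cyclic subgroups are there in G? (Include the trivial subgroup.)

A cyclic subgroup of order d is generated by each of its φ(d) elements of order d, so the cyclic subgroups of order d number (#elements of order d)/φ(d).
Cyclic subgroups by order — order 1: 1; order 2: 3; order 4: 6; order 8: 4.
Total: 14.

14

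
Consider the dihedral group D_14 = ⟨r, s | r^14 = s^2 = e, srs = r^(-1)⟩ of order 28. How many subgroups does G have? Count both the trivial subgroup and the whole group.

|G| = 28, so by Lagrange every subgroup order divides 28. Divisors: 1, 2, 4, 7, 14, 28.
Subgroups by order — order 1: 1; order 2: 15; order 4: 7; order 7: 1; order 14: 3; order 28: 1.
Total: 1 + 15 + 7 + 1 + 3 + 1 = 28.

28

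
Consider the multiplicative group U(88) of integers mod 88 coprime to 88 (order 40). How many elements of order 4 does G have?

No element of G has order 4 (even though 4 | 40).

0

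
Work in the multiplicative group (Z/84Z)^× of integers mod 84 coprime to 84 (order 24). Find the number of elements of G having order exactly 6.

14

Enumerating element orders in G gives 14 elements of order 6.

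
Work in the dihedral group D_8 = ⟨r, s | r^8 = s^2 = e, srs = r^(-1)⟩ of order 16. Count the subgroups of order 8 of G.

|G| = 16 and 8 | 16, so subgroups of order 8 are possible by Lagrange.
The subgroups of order 8 are: {e, r, r^2, r^3, r^4, r^5, r^6, r^7}; {e, r^2, r^4, r^6, s, r^2s, r^4s, r^6s}; {e, r^2, r^4, r^6, rs, r^3s, r^5s, r^7s}.
So G has 3 subgroups of order 8.

3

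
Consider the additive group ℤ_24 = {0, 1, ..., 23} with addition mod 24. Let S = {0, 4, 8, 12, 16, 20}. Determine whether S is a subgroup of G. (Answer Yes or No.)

|S| = 6 divides |G| = 24, consistent with Lagrange.
S contains the identity, every element's inverse is in S, and S is closed under +: it is a subgroup.
In fact S = ⟨4⟩.

Yes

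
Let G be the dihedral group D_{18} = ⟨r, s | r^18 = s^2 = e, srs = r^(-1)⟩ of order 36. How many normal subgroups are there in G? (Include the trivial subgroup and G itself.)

G has 45 subgroups. Checking conjugation-invariance by order — order 1: 1/1 normal; order 2: 1/19 normal; order 3: 1/1 normal; order 4: 0/9 normal; order 6: 1/7 normal; order 9: 1/1 normal; order 12: 0/3 normal; order 18: 3/3 normal; order 36: 1/1 normal.
Total normal subgroups: 9.

9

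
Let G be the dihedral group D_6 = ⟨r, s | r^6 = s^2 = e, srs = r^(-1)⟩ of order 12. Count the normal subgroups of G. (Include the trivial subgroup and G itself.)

G has 16 subgroups. Checking conjugation-invariance by order — order 1: 1/1 normal; order 2: 1/7 normal; order 3: 1/1 normal; order 4: 0/3 normal; order 6: 3/3 normal; order 12: 1/1 normal.
Total normal subgroups: 7.

7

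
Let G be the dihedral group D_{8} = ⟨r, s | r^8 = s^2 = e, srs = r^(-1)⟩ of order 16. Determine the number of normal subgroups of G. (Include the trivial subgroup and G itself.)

7

G has 19 subgroups. Checking conjugation-invariance by order — order 1: 1/1 normal; order 2: 1/9 normal; order 4: 1/5 normal; order 8: 3/3 normal; order 16: 1/1 normal.
Total normal subgroups: 7.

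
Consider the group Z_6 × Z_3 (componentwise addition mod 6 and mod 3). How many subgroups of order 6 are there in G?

4

|G| = 18 and 6 | 18, so subgroups of order 6 are possible by Lagrange.
The subgroups of order 6 are: {(0,0), (0,1), (0,2), (3,0), (3,1), (3,2)}; {(0,0), (1,0), (2,0), (3,0), (4,0), (5,0)}; {(0,0), (1,1), (2,2), (3,0), (4,1), (5,2)}; {(0,0), (1,2), (2,1), (3,0), (4,2), (5,1)}.
So G has 4 subgroups of order 6.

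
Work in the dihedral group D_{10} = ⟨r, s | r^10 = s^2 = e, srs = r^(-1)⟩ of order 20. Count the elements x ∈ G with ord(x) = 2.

Enumerating element orders in G gives 11 elements of order 2.

11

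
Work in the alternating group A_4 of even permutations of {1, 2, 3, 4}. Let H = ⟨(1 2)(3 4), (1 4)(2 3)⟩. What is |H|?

4

|⟨(1 2)(3 4)⟩| = 2 and |⟨(1 4)(2 3)⟩| = 2, so |H| is a multiple of lcm(2, 2) = 2 and divides |G| = 12.
Closing under the operation: H = {e, (1 2)(3 4), (1 3)(2 4), (1 4)(2 3)}, so |H| = 4.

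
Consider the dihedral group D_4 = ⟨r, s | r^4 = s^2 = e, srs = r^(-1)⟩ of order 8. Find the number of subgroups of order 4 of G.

3

|G| = 8 and 4 | 8, so subgroups of order 4 are possible by Lagrange.
The subgroups of order 4 are: {e, r, r^2, r^3}; {e, r^2, s, r^2s}; {e, r^2, rs, r^3s}.
So G has 3 subgroups of order 4.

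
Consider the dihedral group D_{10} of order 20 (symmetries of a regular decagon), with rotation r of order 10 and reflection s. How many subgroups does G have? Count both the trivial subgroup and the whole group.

22

|G| = 20, so by Lagrange every subgroup order divides 20. Divisors: 1, 2, 4, 5, 10, 20.
Subgroups by order — order 1: 1; order 2: 11; order 4: 5; order 5: 1; order 10: 3; order 20: 1.
Total: 1 + 11 + 5 + 1 + 3 + 1 = 22.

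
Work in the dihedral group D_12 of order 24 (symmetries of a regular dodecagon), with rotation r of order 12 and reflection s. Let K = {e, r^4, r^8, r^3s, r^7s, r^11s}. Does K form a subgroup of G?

Yes

|K| = 6 divides |G| = 24, consistent with Lagrange.
K contains the identity, every element's inverse is in K, and K is closed under ·: it is a subgroup.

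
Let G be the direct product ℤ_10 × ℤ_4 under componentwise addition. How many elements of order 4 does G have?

4

An element (a,b) has order lcm(ord(a), ord(b)); count pairs with lcm equal to 4.
Enumerating gives 4 such elements.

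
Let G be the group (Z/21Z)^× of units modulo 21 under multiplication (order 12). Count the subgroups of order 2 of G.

3

|G| = 12 and 2 | 12, so subgroups of order 2 are possible by Lagrange.
The subgroups of order 2 are: {1, 13}; {1, 20}; {1, 8}.
So G has 3 subgroups of order 2.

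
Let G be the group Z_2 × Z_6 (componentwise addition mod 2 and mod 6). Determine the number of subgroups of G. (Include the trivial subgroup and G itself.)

|G| = 12, so by Lagrange every subgroup order divides 12. Divisors: 1, 2, 3, 4, 6, 12.
Subgroups by order — order 1: 1; order 2: 3; order 3: 1; order 4: 1; order 6: 3; order 12: 1.
Total: 1 + 3 + 1 + 1 + 3 + 1 = 10.

10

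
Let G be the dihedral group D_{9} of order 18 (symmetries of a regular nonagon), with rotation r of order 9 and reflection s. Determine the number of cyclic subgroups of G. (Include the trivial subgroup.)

Each element a generates a cyclic subgroup ⟨a⟩; distinct elements may generate the same one (a cyclic group of order d has φ(d) generators).
Cyclic subgroups by order — order 1: 1; order 2: 9; order 3: 1; order 9: 1.
Total: 12.

12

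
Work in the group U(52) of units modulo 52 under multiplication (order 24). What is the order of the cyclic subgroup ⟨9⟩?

Compute successive powers of 9 mod 52: 9, 29, 1; 9^3 ≡ 1 (mod 52).
So |⟨9⟩| = 3.

3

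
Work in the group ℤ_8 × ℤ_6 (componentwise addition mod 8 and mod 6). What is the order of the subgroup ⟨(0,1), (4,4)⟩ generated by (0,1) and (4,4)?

|⟨(0,1)⟩| = 6 and |⟨(4,4)⟩| = 6, so |H| is a multiple of lcm(6, 6) = 6 and divides |G| = 48.
Closing under the operation: H = {(0,0), (0,1), (0,2), (0,3), (0,4), (0,5), (4,0), (4,1), (4,2), (4,3), (4,4), (4,5)}, so |H| = 12.

12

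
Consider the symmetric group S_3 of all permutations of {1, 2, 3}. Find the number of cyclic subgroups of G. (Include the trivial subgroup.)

5

A cyclic subgroup of order d is generated by each of its φ(d) elements of order d, so the cyclic subgroups of order d number (#elements of order d)/φ(d).
Cyclic subgroups by order — order 1: 1; order 2: 3; order 3: 1.
Total: 5.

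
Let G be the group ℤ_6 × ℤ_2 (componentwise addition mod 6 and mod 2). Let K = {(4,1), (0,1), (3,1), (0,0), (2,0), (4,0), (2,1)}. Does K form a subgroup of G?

No

|K| = 7 does not divide |G| = 12, so by Lagrange K is not a subgroup.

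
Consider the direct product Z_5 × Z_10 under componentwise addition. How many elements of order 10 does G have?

An element (a,b) has order lcm(ord(a), ord(b)); count pairs with lcm equal to 10.
Enumerating gives 24 such elements.

24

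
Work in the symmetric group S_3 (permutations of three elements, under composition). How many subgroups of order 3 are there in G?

|G| = 6 and 3 | 6, so subgroups of order 3 are possible by Lagrange.
The subgroups of order 3 are: {e, (1 2 3), (1 3 2)}.
So G has 1 subgroup of order 3.

1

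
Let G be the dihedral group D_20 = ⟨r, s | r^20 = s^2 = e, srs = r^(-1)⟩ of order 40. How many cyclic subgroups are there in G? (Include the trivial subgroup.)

A cyclic subgroup of order d is generated by each of its φ(d) elements of order d, so the cyclic subgroups of order d number (#elements of order d)/φ(d).
Cyclic subgroups by order — order 1: 1; order 2: 21; order 4: 1; order 5: 1; order 10: 1; order 20: 1.
Total: 26.

26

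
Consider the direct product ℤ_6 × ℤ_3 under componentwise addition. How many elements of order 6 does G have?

An element (a,b) has order lcm(ord(a), ord(b)); count pairs with lcm equal to 6.
Enumerating gives 8 such elements.

8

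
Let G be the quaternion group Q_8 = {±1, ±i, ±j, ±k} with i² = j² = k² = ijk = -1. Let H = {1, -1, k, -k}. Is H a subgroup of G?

Yes

|H| = 4 divides |G| = 8, consistent with Lagrange.
H contains the identity, every element's inverse is in H, and H is closed under ·: it is a subgroup.
In fact H = ⟨-k⟩.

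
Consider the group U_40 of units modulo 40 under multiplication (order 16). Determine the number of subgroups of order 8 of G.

|G| = 16 and 8 | 16, so subgroups of order 8 are possible by Lagrange.
The subgroups of order 8 are: {1, 7, 9, 11, 13, 19, 23, 37}; {1, 3, 9, 11, 17, 19, 27, 33}; {1, 9, 11, 19, 21, 29, 31, 39}; {1, 9, 13, 17, 21, 29, 33, 37}; … (7 in all).
So G has 7 subgroups of order 8.

7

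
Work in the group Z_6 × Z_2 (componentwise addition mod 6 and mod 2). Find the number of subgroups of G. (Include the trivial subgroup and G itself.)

|G| = 12, so by Lagrange every subgroup order divides 12. Divisors: 1, 2, 3, 4, 6, 12.
Subgroups by order — order 1: 1; order 2: 3; order 3: 1; order 4: 1; order 6: 3; order 12: 1.
Total: 1 + 3 + 1 + 1 + 3 + 1 = 10.

10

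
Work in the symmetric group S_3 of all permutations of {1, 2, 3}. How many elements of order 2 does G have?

The elements of order 2 are: (2 3), (1 2), (1 3).
That's 3.

3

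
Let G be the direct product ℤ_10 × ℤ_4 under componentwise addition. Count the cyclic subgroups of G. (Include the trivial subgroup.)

12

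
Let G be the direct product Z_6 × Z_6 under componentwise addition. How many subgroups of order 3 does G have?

|G| = 36 and 3 | 36, so subgroups of order 3 are possible by Lagrange.
The subgroups of order 3 are: {(0,0), (0,2), (0,4)}; {(0,0), (2,0), (4,0)}; {(0,0), (2,2), (4,4)}; {(0,0), (2,4), (4,2)}.
So G has 4 subgroups of order 3.

4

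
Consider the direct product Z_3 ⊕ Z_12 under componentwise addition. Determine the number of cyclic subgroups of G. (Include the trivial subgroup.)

Each element a generates a cyclic subgroup ⟨a⟩; distinct elements may generate the same one (a cyclic group of order d has φ(d) generators).
Cyclic subgroups by order — order 1: 1; order 2: 1; order 3: 4; order 4: 1; order 6: 4; order 12: 4.
Total: 15.

15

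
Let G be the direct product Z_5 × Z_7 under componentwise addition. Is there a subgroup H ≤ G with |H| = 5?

5 | 35. A subgroup of order 5 is {(0,0), (1,0), (2,0), (3,0), (4,0)}.

Yes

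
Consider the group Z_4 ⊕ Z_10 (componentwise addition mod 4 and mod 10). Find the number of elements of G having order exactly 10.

An element (a,b) has order lcm(ord(a), ord(b)); count pairs with lcm equal to 10.
Enumerating gives 12 such elements.

12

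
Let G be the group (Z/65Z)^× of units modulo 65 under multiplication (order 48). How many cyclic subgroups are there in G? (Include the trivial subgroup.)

20

A cyclic subgroup of order d is generated by each of its φ(d) elements of order d, so the cyclic subgroups of order d number (#elements of order d)/φ(d).
Cyclic subgroups by order — order 1: 1; order 2: 3; order 3: 1; order 4: 6; order 6: 3; order 12: 6.
Total: 20.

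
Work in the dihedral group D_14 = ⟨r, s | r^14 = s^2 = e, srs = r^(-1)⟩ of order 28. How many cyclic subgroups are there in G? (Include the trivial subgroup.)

18

Group the elements of G by the cyclic subgroup they generate; each cyclic subgroup of order d accounts for φ(d) elements.
Cyclic subgroups by order — order 1: 1; order 2: 15; order 7: 1; order 14: 1.
Total: 18.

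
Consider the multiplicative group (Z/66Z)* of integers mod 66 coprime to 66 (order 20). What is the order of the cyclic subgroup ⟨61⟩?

10

Compute successive powers of 61 mod 66: 61, 25, 7, 31, 43, 49, 19, 37, …; 61^10 ≡ 1 (mod 66).
So |⟨61⟩| = 10.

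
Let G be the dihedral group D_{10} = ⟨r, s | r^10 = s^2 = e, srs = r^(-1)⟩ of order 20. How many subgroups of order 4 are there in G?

|G| = 20 and 4 | 20, so subgroups of order 4 are possible by Lagrange.
The subgroups of order 4 are: {e, r^5, r^2s, r^7s}; {e, r^5, r^3s, r^8s}; {e, r^5, r^4s, r^9s}; {e, r^5, s, r^5s}; … (5 in all).
So G has 5 subgroups of order 4.

5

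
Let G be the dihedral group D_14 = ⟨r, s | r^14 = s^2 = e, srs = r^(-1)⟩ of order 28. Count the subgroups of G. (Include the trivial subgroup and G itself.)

28

|G| = 28, so by Lagrange every subgroup order divides 28. Divisors: 1, 2, 4, 7, 14, 28.
Subgroups by order — order 1: 1; order 2: 15; order 4: 7; order 7: 1; order 14: 3; order 28: 1.
Total: 1 + 15 + 7 + 1 + 3 + 1 = 28.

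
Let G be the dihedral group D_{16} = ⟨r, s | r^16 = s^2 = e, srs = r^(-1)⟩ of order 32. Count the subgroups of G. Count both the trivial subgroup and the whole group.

36

|G| = 32, so by Lagrange every subgroup order divides 32. Divisors: 1, 2, 4, 8, 16, 32.
Subgroups by order — order 1: 1; order 2: 17; order 4: 9; order 8: 5; order 16: 3; order 32: 1.
Total: 1 + 17 + 9 + 5 + 3 + 1 = 36.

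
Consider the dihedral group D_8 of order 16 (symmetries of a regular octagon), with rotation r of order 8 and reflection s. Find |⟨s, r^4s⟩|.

4

|⟨s⟩| = 2 and |⟨r^4s⟩| = 2, so |H| is a multiple of lcm(2, 2) = 2 and divides |G| = 16.
Closing under the operation: H = {e, r^4, s, r^4s}, so |H| = 4.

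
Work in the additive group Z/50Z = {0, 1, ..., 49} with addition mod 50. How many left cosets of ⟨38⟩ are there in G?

|⟨38⟩| = 25 and |G| = 50.
By Lagrange, [G : H] = |G|/|H| = 50/25 = 2.

2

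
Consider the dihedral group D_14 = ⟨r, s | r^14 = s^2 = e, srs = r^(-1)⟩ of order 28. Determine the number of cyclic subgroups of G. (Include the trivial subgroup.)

Each element a generates a cyclic subgroup ⟨a⟩; distinct elements may generate the same one (a cyclic group of order d has φ(d) generators).
Cyclic subgroups by order — order 1: 1; order 2: 15; order 7: 1; order 14: 1.
Total: 18.

18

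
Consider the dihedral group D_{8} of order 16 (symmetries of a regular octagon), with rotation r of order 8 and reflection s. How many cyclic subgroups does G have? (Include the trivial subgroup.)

12

Group the elements of G by the cyclic subgroup they generate; each cyclic subgroup of order d accounts for φ(d) elements.
Cyclic subgroups by order — order 1: 1; order 2: 9; order 4: 1; order 8: 1.
Total: 12.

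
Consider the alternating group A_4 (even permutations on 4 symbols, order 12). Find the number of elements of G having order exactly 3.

The elements of order 3 are: (2 3 4), (2 4 3), (1 2 3), (1 2 4), (1 3 2), (1 3 4), (1 4 2), (1 4 3).
That's 8.

8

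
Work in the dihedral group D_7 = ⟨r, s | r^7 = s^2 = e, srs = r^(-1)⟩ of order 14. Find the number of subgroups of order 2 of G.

|G| = 14 and 2 | 14, so subgroups of order 2 are possible by Lagrange.
The subgroups of order 2 are: {e, r^2s}; {e, r^3s}; {e, r^4s}; {e, r^5s}; … (7 in all).
So G has 7 subgroups of order 2.

7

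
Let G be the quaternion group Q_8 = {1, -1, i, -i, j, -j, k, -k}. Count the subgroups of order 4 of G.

3

|G| = 8 and 4 | 8, so subgroups of order 4 are possible by Lagrange.
The subgroups of order 4 are: {1, -1, i, -i}; {1, -1, j, -j}; {1, -1, k, -k}.
So G has 3 subgroups of order 4.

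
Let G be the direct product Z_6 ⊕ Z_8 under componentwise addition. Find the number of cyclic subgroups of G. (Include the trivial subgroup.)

Each element a generates a cyclic subgroup ⟨a⟩; distinct elements may generate the same one (a cyclic group of order d has φ(d) generators).
Cyclic subgroups by order — order 1: 1; order 2: 3; order 3: 1; order 4: 2; order 6: 3; order 8: 2; order 12: 2; order 24: 2.
Total: 16.

16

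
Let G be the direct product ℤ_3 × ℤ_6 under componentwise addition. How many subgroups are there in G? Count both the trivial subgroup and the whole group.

|G| = 18, so by Lagrange every subgroup order divides 18. Divisors: 1, 2, 3, 6, 9, 18.
Subgroups by order — order 1: 1; order 2: 1; order 3: 4; order 6: 4; order 9: 1; order 18: 1.
Total: 1 + 1 + 4 + 4 + 1 + 1 = 12.

12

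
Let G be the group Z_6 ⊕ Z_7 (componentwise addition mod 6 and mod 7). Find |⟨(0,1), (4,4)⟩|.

21

|⟨(0,1)⟩| = 7 and |⟨(4,4)⟩| = 21, so |H| is a multiple of lcm(7, 21) = 21 and divides |G| = 42.
Closing under the operation: H = {(0,0), (0,1), (0,2), (0,3), (0,4), (0,5), (0,6), (2,0), (2,1), (2,2), (2,3), (2,4), (2,5), (2,6), (4,0), (4,1), (4,2), (4,3), (4,4), (4,5), (4,6)}, so |H| = 21.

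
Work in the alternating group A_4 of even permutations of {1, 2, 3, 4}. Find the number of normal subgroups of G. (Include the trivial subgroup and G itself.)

3

G has 10 subgroups. Checking conjugation-invariance by order — order 1: 1/1 normal; order 2: 0/3 normal; order 3: 0/4 normal; order 4: 1/1 normal; order 12: 1/1 normal.
Total normal subgroups: 3.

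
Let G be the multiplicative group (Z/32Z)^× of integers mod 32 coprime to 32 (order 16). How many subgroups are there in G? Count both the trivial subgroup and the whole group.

11

|G| = 16, so by Lagrange every subgroup order divides 16. Divisors: 1, 2, 4, 8, 16.
Subgroups by order — order 1: 1; order 2: 3; order 4: 3; order 8: 3; order 16: 1.
Total: 1 + 3 + 3 + 3 + 1 = 11.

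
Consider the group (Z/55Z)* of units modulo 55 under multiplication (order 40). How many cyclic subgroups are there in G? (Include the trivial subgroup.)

12

A cyclic subgroup of order d is generated by each of its φ(d) elements of order d, so the cyclic subgroups of order d number (#elements of order d)/φ(d).
Cyclic subgroups by order — order 1: 1; order 2: 3; order 4: 2; order 5: 1; order 10: 3; order 20: 2.
Total: 12.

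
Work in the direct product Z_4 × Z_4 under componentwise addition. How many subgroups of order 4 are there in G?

7

|G| = 16 and 4 | 16, so subgroups of order 4 are possible by Lagrange.
The subgroups of order 4 are: {(0,0), (0,1), (0,2), (0,3)}; {(0,0), (0,2), (2,0), (2,2)}; {(0,0), (0,2), (2,1), (2,3)}; {(0,0), (1,0), (2,0), (3,0)}; … (7 in all).
So G has 7 subgroups of order 4.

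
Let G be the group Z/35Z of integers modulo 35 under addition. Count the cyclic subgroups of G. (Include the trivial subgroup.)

Each element a generates a cyclic subgroup ⟨a⟩; distinct elements may generate the same one (a cyclic group of order d has φ(d) generators).
Cyclic subgroups by order — order 1: 1; order 5: 1; order 7: 1; order 35: 1.
Total: 4.

4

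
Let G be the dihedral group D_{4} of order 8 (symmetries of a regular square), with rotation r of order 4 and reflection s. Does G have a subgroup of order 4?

4 | 8. A subgroup of order 4 is {e, r, r^2, r^3}.

Yes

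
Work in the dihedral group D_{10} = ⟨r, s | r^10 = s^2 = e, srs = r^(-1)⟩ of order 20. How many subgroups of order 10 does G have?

|G| = 20 and 10 | 20, so subgroups of order 10 are possible by Lagrange.
The subgroups of order 10 are: {e, r, r^2, r^3, r^4, r^5, r^6, r^7, r^8, r^9}; {e, r^2, r^4, r^6, r^8, s, r^2s, r^4s, r^6s, r^8s}; {e, r^2, r^4, r^6, r^8, rs, r^3s, r^5s, r^7s, r^9s}.
So G has 3 subgroups of order 10.

3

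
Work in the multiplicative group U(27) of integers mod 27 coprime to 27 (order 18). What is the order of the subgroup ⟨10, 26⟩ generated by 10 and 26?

6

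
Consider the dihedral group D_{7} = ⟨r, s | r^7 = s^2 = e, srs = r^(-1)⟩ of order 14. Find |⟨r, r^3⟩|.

|⟨r⟩| = 7 and |⟨r^3⟩| = 7, so |H| is a multiple of lcm(7, 7) = 7 and divides |G| = 14.
Closing under the operation: H = {e, r, r^2, r^3, r^4, r^5, r^6}, so |H| = 7.

7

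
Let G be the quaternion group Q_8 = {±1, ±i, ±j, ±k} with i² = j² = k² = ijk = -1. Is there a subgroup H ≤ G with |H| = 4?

4 | 8. A subgroup of order 4 is {1, -1, i, -i}.

Yes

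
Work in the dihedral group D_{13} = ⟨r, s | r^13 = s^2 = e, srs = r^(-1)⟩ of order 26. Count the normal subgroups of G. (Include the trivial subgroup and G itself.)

G has 16 subgroups. Checking conjugation-invariance by order — order 1: 1/1 normal; order 2: 0/13 normal; order 13: 1/1 normal; order 26: 1/1 normal.
Total normal subgroups: 3.

3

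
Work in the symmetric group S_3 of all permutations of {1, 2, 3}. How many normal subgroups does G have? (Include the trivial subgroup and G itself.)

G has 6 subgroups. Checking conjugation-invariance by order — order 1: 1/1 normal; order 2: 0/3 normal; order 3: 1/1 normal; order 6: 1/1 normal.
Total normal subgroups: 3.

3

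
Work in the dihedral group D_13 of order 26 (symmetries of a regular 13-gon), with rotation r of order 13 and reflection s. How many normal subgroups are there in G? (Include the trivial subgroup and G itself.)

3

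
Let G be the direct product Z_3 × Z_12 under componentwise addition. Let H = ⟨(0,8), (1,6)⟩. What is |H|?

18

|⟨(0,8)⟩| = 3 and |⟨(1,6)⟩| = 6, so |H| is a multiple of lcm(3, 6) = 6 and divides |G| = 36.
Closing under the operation: H = {(0,0), (0,2), (0,4), (0,6), (0,8), (0,10), (1,0), (1,2), (1,4), (1,6), (1,8), (1,10), (2,0), (2,2), (2,4), (2,6), (2,8), (2,10)}, so |H| = 18.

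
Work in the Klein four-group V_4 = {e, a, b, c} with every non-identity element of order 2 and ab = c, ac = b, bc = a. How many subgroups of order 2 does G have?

|G| = 4 and 2 | 4, so subgroups of order 2 are possible by Lagrange.
The subgroups of order 2 are: {e, a}; {e, b}; {e, c}.
So G has 3 subgroups of order 2.

3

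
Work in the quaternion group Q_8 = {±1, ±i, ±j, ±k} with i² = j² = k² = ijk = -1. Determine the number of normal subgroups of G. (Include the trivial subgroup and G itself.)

6

G has 6 subgroups. Checking conjugation-invariance by order — order 1: 1/1 normal; order 2: 1/1 normal; order 4: 3/3 normal; order 8: 1/1 normal.
Total normal subgroups: 6.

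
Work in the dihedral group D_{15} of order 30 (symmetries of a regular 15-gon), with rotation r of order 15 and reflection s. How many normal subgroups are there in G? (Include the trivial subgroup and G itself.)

5

G has 28 subgroups. Checking conjugation-invariance by order — order 1: 1/1 normal; order 2: 0/15 normal; order 3: 1/1 normal; order 5: 1/1 normal; order 6: 0/5 normal; order 10: 0/3 normal; order 15: 1/1 normal; order 30: 1/1 normal.
Total normal subgroups: 5.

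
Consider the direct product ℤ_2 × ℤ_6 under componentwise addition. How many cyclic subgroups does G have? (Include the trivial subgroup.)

8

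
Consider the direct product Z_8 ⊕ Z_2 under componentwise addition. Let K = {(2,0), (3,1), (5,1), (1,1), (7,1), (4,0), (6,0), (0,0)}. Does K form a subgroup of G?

Yes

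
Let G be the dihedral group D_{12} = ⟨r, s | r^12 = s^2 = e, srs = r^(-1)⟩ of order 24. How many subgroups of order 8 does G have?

|G| = 24 and 8 | 24, so subgroups of order 8 are possible by Lagrange.
The subgroups of order 8 are: {e, r^3, r^6, r^9, rs, r^4s, r^7s, r^10s}; {e, r^3, r^6, r^9, r^2s, r^5s, r^8s, r^11s}; {e, r^3, r^6, r^9, s, r^3s, r^6s, r^9s}.
So G has 3 subgroups of order 8.

3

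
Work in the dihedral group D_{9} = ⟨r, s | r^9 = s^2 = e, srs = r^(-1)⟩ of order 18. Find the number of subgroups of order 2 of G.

9

|G| = 18 and 2 | 18, so subgroups of order 2 are possible by Lagrange.
The subgroups of order 2 are: {e, r^2s}; {e, r^3s}; {e, r^4s}; {e, r^5s}; … (9 in all).
So G has 9 subgroups of order 2.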